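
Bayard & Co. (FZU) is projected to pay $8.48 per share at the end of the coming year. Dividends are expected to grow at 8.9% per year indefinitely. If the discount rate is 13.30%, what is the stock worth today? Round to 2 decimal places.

$192.73

Gordon growth model: P₀ = D₁/(r − g), with D₁ = 8.48 given directly.
P₀ = 8.4800 / (0.133 − 0.089) = 8.4800 / 0.044 = 192.7273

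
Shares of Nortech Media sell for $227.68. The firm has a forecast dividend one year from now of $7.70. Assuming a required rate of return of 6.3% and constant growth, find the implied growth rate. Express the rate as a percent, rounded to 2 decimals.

From P₀ = D₁/(r − g), the implied growth is g = r − D₁/P₀.
g = 0.063 − 7.70/227.68 = 0.063 − 0.03382 = 0.02918

2.92%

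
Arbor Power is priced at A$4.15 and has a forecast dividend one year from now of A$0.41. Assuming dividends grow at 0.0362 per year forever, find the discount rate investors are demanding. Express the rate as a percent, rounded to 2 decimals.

13.50%

Rearranging the constant-growth DDM: r = D₁/P₀ + g.
r = 0.4100 / 4.15 + 0.0362 = 0.09880 + 0.0362 = 0.13500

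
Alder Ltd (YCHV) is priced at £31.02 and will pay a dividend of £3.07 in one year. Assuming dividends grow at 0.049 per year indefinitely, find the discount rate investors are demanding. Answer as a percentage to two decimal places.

14.80%

Rearranging the constant-growth DDM: r = D₁/P₀ + g.
r = 3.0700 / 31.02 + 0.049 = 0.09897 + 0.049 = 0.14797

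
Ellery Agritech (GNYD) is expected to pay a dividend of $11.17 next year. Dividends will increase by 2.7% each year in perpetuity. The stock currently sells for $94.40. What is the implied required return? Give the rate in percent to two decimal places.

14.53%

Rearranging the constant-growth DDM: r = D₁/P₀ + g.
r = 11.1700 / 94.40 + 0.027 = 0.11833 + 0.027 = 0.14533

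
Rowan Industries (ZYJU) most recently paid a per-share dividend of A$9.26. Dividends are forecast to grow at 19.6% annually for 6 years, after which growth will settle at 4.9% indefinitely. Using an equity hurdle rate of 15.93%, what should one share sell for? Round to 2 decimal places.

Two-stage DDM. Project D₁…D_6 at 0.196, terminal growth 0.049, discount at r = 0.1593.
D_1 = 11.0750
D_2 = 13.2457
D_3 = 15.8418
D_4 = 18.9468
D_5 = 22.6604
D_6 = 27.1018
Terminal value at t=6: TV = D_7/(r−g) = 28.4298/(0.1593−0.049) = 257.7496
P₀ = 11.0750/(1+0.1593)^1 + 13.2457/(1+0.1593)^2 + 15.8418/(1+0.1593)^3 + 18.9468/(1+0.1593)^4 + 22.6604/(1+0.1593)^5 + 27.1018/(1+0.1593)^6 + 257.7496/(1+0.1593)^6 = 168.2265

A$168.23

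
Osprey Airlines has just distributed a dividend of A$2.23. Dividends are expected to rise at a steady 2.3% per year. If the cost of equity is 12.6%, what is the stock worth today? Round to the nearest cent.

Gordon growth model: P₀ = D₁/(r − g). D₁ = 2.23 × (1 + 0.023) = 2.2813.
P₀ = 2.2813 / (0.126 − 0.023) = 2.2813 / 0.103 = 22.1484

A$22.15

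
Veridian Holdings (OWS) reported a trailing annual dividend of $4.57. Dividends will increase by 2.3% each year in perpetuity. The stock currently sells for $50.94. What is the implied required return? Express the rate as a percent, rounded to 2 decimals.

Rearranging the constant-growth DDM: r = D₁/P₀ + g.
D₁ = 4.57 × (1 + 0.023) = 4.6751.
r = 4.6751 / 50.94 + 0.023 = 0.09178 + 0.023 = 0.11478

11.48%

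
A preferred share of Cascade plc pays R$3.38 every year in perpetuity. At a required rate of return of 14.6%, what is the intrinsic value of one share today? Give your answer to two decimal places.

Zero-growth DDM (perpetuity): P₀ = D/r = 3.38 / 0.146 = 23.1507

R$23.15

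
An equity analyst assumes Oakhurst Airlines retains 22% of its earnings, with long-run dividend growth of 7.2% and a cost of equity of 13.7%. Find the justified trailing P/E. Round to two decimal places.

Payout ratio b = 1 − 0.22 = 0.78.
Justified trailing P/E = b(1+g)/(r−g) = 0.78×(1+0.072)/(0.137−0.072) = 12.8640

12.86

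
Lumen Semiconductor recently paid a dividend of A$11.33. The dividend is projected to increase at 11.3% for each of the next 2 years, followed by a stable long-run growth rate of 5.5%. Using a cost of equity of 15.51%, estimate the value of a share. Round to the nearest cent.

Two-stage DDM. Project D₁…D_2 at 0.113, terminal growth 0.055, discount at r = 0.1551.
D_1 = 12.6103
D_2 = 14.0353
Terminal value at t=2: TV = D_3/(r−g) = 14.8072/(0.1551−0.055) = 147.9240
P₀ = 12.6103/(1+0.1551)^1 + 14.0353/(1+0.1551)^2 + 147.9240/(1+0.1551)^2 = 132.3025

A$132.30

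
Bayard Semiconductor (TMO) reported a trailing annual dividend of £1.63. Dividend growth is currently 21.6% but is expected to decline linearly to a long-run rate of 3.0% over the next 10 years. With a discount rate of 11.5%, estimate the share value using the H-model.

£37.59

H-model: P₀ = D₀[(1+g_L) + H(g_S−g_L)]/(r−g_L), with H = 10/2 = 5.
P₀ = 1.63 × [(1+0.03) + 5×(0.216−0.03)] / (0.115−0.03)
   = 1.63 × 1.9600 / 0.085 = 37.5859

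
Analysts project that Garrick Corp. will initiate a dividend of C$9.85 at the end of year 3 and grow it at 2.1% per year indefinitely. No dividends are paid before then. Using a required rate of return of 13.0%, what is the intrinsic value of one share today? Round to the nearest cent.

C$70.77

Deferred-dividend DDM. At t=2 the remaining stream is a growing perpetuity with first payment D_3 = 9.85.
V_2 = D_3/(r−g) = 9.85/(0.13−0.021) = 90.3670
P₀ = V_2/(1+r)^2 = 90.3670/(1+0.13)^2 = 70.7706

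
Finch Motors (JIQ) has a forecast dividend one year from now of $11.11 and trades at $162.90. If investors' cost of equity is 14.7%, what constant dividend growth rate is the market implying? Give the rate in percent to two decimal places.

From P₀ = D₁/(r − g), the implied growth is g = r − D₁/P₀.
g = 0.147 − 11.11/162.90 = 0.147 − 0.06820 = 0.07880

7.88%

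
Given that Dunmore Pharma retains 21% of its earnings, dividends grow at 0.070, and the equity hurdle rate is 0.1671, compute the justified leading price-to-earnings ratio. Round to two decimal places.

8.14

Payout ratio b = 1 − 0.21 = 0.79.
Justified leading P/E = b/(r−g) = 0.79/(0.1671−0.07) = 8.1359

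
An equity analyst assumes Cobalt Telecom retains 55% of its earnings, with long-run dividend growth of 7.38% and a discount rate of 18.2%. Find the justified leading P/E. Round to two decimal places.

4.16

Payout ratio b = 1 − 0.55 = 0.45.
Justified leading P/E = b/(r−g) = 0.45/(0.182−0.0738) = 4.1590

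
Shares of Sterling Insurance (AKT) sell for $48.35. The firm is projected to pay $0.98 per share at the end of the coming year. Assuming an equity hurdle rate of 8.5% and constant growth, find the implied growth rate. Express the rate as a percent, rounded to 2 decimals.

6.47%

From P₀ = D₁/(r − g), the implied growth is g = r − D₁/P₀.
g = 0.085 − 0.98/48.35 = 0.085 − 0.02027 = 0.06473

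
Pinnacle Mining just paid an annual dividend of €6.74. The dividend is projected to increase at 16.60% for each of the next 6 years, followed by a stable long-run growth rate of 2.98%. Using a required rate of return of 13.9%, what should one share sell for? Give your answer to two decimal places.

Two-stage DDM. Project D₁…D_6 at 0.166, terminal growth 0.0298, discount at r = 0.139.
D_1 = 7.8588
D_2 = 9.1634
D_3 = 10.6845
D_4 = 12.4582
D_5 = 14.5262
D_6 = 16.9376
Terminal value at t=6: TV = D_7/(r−g) = 17.4423/(0.139−0.0298) = 159.7281
P₀ = 7.8588/(1+0.139)^1 + 9.1634/(1+0.139)^2 + 10.6845/(1+0.139)^3 + 12.4582/(1+0.139)^4 + 14.5262/(1+0.139)^5 + 16.9376/(1+0.139)^6 + 159.7281/(1+0.139)^6 = 117.0851

€117.09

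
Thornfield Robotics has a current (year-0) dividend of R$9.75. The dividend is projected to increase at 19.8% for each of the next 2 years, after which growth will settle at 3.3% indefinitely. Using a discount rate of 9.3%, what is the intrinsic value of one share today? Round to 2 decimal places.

Two-stage DDM. Project D₁…D_2 at 0.198, terminal growth 0.033, discount at r = 0.093.
D_1 = 11.6805
D_2 = 13.9932
Terminal value at t=2: TV = D_3/(r−g) = 14.4550/(0.093−0.033) = 240.9169
P₀ = 11.6805/(1+0.093)^1 + 13.9932/(1+0.093)^2 + 240.9169/(1+0.093)^2 = 224.0633

R$224.06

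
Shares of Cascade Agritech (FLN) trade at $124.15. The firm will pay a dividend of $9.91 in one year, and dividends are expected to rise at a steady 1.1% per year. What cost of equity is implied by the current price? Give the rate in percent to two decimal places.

9.08%

Rearranging the constant-growth DDM: r = D₁/P₀ + g.
r = 9.9100 / 124.15 + 0.011 = 0.07982 + 0.011 = 0.09082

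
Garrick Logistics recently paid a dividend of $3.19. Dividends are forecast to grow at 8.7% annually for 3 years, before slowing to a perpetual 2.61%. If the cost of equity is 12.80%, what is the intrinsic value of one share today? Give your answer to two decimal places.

$37.64

Two-stage DDM. Project D₁…D_3 at 0.087, terminal growth 0.0261, discount at r = 0.128.
D_1 = 3.4675
D_2 = 3.7692
D_3 = 4.0971
Terminal value at t=3: TV = D_4/(r−g) = 4.2041/(0.128−0.0261) = 41.2567
P₀ = 3.4675/(1+0.128)^1 + 3.7692/(1+0.128)^2 + 4.0971/(1+0.128)^3 + 41.2567/(1+0.128)^3 = 37.6364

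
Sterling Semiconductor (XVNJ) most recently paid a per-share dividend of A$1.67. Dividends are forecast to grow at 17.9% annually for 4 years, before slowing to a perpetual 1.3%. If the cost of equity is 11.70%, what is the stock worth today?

A$27.85

Two-stage DDM. Project D₁…D_4 at 0.179, terminal growth 0.013, discount at r = 0.117.
D_1 = 1.9689
D_2 = 2.3214
D_3 = 2.7369
D_4 = 3.2268
Terminal value at t=4: TV = D_5/(r−g) = 3.2687/(0.117−0.013) = 31.4302
P₀ = 1.9689/(1+0.117)^1 + 2.3214/(1+0.117)^2 + 2.7369/(1+0.117)^3 + 3.2268/(1+0.117)^4 + 31.4302/(1+0.117)^4 = 27.8498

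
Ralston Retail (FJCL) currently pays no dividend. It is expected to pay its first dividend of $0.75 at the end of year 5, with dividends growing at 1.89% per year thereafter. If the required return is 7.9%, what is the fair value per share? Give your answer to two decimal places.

$9.21

Deferred-dividend DDM. At t=4 the remaining stream is a growing perpetuity with first payment D_5 = 0.75.
V_4 = D_5/(r−g) = 0.75/(0.079−0.0189) = 12.4792
P₀ = V_4/(1+r)^4 = 12.4792/(1+0.079)^4 = 9.2066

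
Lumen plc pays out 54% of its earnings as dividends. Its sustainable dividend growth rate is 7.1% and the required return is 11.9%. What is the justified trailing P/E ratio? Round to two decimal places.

12.05

Justified trailing P/E = b(1+g)/(r−g) = 0.54×(1+0.071)/(0.119−0.071) = 12.0487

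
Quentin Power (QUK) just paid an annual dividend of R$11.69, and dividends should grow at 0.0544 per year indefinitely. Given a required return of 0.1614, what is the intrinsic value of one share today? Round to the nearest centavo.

Gordon growth model: P₀ = D₁/(r − g). D₁ = 11.69 × (1 + 0.0544) = 12.3259.
P₀ = 12.3259 / (0.1614 − 0.0544) = 12.3259 / 0.107 = 115.1957

R$115.20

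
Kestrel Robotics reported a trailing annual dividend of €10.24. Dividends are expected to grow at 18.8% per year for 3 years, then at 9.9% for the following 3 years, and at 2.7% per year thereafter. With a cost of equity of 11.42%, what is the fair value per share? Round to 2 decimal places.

€211.49

Three-stage DDM. Project D₁…D_6; terminal Gordon value at t=6 with g = 0.027; discount at r = 0.1142.
D_1 = 12.1651
D_2 = 14.4522
D_3 = 17.1692
D_4 = 18.8689
D_5 = 20.7369
D_6 = 22.7899
TV_6 = 23.4052/(0.1142−0.027) = 268.4085
P₀ = Σ Dₜ/(1+r)ᵗ + TV_6/(1+r)^6 = 211.4900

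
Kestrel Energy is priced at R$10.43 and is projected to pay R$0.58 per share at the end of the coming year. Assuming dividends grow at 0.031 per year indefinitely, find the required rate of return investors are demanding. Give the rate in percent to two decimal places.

Rearranging the constant-growth DDM: r = D₁/P₀ + g.
r = 0.5800 / 10.43 + 0.031 = 0.05561 + 0.031 = 0.08661

8.66%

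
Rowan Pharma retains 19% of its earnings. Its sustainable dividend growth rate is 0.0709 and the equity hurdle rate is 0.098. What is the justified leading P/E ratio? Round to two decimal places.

Payout ratio b = 1 − 0.19 = 0.81.
Justified leading P/E = b/(r−g) = 0.81/(0.098−0.0709) = 29.8893

29.89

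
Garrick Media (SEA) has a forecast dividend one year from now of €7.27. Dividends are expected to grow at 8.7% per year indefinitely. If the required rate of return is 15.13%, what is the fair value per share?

Gordon growth model: P₀ = D₁/(r − g), with D₁ = 7.27 given directly.
P₀ = 7.2700 / (0.1513 − 0.087) = 7.2700 / 0.0643 = 113.0638

€113.06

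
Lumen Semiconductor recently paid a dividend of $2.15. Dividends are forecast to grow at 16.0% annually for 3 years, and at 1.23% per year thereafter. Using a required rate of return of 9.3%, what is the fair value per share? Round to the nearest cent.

$39.51

Two-stage DDM. Project D₁…D_3 at 0.16, terminal growth 0.0123, discount at r = 0.093.
D_1 = 2.4940
D_2 = 2.8930
D_3 = 3.3559
Terminal value at t=3: TV = D_4/(r−g) = 3.3972/(0.093−0.0123) = 42.0967
P₀ = 2.4940/(1+0.093)^1 + 2.8930/(1+0.093)^2 + 3.3559/(1+0.093)^3 + 42.0967/(1+0.093)^3 = 39.5130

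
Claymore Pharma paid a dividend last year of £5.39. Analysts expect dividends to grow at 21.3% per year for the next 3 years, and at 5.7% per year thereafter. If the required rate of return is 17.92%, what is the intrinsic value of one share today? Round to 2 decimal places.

£67.86

Two-stage DDM. Project D₁…D_3 at 0.213, terminal growth 0.057, discount at r = 0.1792.
D_1 = 6.5381
D_2 = 7.9307
D_3 = 9.6199
Terminal value at t=3: TV = D_4/(r−g) = 10.1682/(0.1792−0.057) = 83.2099
P₀ = 6.5381/(1+0.1792)^1 + 7.9307/(1+0.1792)^2 + 9.6199/(1+0.1792)^3 + 83.2099/(1+0.1792)^3 = 67.8621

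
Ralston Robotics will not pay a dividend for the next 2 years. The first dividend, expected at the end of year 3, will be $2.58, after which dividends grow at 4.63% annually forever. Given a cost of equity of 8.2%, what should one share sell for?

Deferred-dividend DDM. At t=2 the remaining stream is a growing perpetuity with first payment D_3 = 2.58.
V_2 = D_3/(r−g) = 2.58/(0.082−0.0463) = 72.2689
P₀ = V_2/(1+r)^2 = 72.2689/(1+0.082)^2 = 61.7301

$61.73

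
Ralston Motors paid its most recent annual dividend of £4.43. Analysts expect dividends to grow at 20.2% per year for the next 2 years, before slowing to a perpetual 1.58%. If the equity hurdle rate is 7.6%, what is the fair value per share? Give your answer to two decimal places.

£103.76

Two-stage DDM. Project D₁…D_2 at 0.202, terminal growth 0.0158, discount at r = 0.076.
D_1 = 5.3249
D_2 = 6.4005
Terminal value at t=2: TV = D_3/(r−g) = 6.5016/(0.076−0.0158) = 108.0002
P₀ = 5.3249/(1+0.076)^1 + 6.4005/(1+0.076)^2 + 108.0002/(1+0.076)^2 = 103.7594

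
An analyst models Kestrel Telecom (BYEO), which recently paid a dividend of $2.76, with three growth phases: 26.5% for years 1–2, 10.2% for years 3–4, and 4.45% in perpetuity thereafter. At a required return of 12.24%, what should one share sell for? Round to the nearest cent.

Three-stage DDM. Project D₁…D_4; terminal Gordon value at t=4 with g = 0.0445; discount at r = 0.1224.
D_1 = 3.4914
D_2 = 4.4166
D_3 = 4.8671
D_4 = 5.3636
TV_4 = 5.6022/(0.1224−0.0445) = 71.9158
P₀ = Σ Dₜ/(1+r)ᵗ + TV_4/(1+r)^4 = 58.7524

$58.75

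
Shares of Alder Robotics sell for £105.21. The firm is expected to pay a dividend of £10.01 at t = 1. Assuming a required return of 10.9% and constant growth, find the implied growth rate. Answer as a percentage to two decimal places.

1.39%

From P₀ = D₁/(r − g), the implied growth is g = r − D₁/P₀.
g = 0.109 − 10.01/105.21 = 0.109 − 0.09514 = 0.01386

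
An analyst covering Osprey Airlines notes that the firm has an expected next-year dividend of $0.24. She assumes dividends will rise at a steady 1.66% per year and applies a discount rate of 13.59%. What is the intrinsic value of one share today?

Gordon growth model: P₀ = D₁/(r − g), with D₁ = 0.24 given directly.
P₀ = 0.2400 / (0.1359 − 0.0166) = 0.2400 / 0.1193 = 2.0117

$2.01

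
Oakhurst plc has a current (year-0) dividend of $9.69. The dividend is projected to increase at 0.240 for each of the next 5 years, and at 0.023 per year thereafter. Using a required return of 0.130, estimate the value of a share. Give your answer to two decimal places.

$211.99

Two-stage DDM. Project D₁…D_5 at 0.24, terminal growth 0.023, discount at r = 0.13.
D_1 = 12.0156
D_2 = 14.8993
D_3 = 18.4752
D_4 = 22.9092
D_5 = 28.4074
Terminal value at t=5: TV = D_6/(r−g) = 29.0608/(0.13−0.023) = 271.5964
P₀ = 12.0156/(1+0.13)^1 + 14.8993/(1+0.13)^2 + 18.4752/(1+0.13)^3 + 22.9092/(1+0.13)^4 + 28.4074/(1+0.13)^5 + 271.5964/(1+0.13)^5 = 211.9866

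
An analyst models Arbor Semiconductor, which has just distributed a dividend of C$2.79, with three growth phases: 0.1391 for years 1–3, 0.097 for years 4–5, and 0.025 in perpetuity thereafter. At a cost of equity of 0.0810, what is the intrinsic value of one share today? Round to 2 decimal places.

Three-stage DDM. Project D₁…D_5; terminal Gordon value at t=5 with g = 0.025; discount at r = 0.081.
D_1 = 3.1781
D_2 = 3.6202
D_3 = 4.1237
D_4 = 4.5237
D_5 = 4.9625
TV_5 = 5.0866/(0.081−0.025) = 90.8320
P₀ = Σ Dₜ/(1+r)ᵗ + TV_5/(1+r)^5 = 77.5103

C$77.51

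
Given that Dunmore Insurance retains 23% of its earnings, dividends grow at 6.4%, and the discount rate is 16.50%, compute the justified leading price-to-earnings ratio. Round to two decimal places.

7.62

Payout ratio b = 1 − 0.23 = 0.77.
Justified leading P/E = b/(r−g) = 0.77/(0.165−0.064) = 7.6238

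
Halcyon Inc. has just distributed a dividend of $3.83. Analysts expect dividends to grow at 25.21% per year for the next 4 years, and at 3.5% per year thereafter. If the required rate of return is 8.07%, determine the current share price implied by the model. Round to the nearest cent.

Two-stage DDM. Project D₁…D_4 at 0.2521, terminal growth 0.035, discount at r = 0.0807.
D_1 = 4.7955
D_2 = 6.0045
D_3 = 7.5182
D_4 = 9.4136
Terminal value at t=4: TV = D_5/(r−g) = 9.7431/(0.0807−0.035) = 213.1960
P₀ = 4.7955/(1+0.0807)^1 + 6.0045/(1+0.0807)^2 + 7.5182/(1+0.0807)^3 + 9.4136/(1+0.0807)^4 + 213.1960/(1+0.0807)^4 = 178.7364

$178.74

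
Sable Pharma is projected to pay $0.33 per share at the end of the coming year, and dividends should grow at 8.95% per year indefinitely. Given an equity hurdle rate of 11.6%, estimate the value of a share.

$12.45

Gordon growth model: P₀ = D₁/(r − g), with D₁ = 0.33 given directly.
P₀ = 0.3300 / (0.116 − 0.0895) = 0.3300 / 0.0265 = 12.4528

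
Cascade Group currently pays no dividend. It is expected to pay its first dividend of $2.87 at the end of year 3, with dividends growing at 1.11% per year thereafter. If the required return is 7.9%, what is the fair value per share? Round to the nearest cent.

$36.31

Deferred-dividend DDM. At t=2 the remaining stream is a growing perpetuity with first payment D_3 = 2.87.
V_2 = D_3/(r−g) = 2.87/(0.079−0.0111) = 42.2680
P₀ = V_2/(1+r)^2 = 42.2680/(1+0.079)^2 = 36.3052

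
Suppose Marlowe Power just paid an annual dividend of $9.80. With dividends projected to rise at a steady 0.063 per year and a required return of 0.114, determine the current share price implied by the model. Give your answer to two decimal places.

Gordon growth model: P₀ = D₁/(r − g). D₁ = 9.80 × (1 + 0.063) = 10.4174.
P₀ = 10.4174 / (0.114 − 0.063) = 10.4174 / 0.051 = 204.2627

$204.26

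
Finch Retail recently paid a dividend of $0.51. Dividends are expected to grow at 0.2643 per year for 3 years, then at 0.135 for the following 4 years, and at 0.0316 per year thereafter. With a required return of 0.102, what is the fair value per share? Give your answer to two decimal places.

Three-stage DDM. Project D₁…D_7; terminal Gordon value at t=7 with g = 0.0316; discount at r = 0.102.
D_1 = 0.6448
D_2 = 0.8152
D_3 = 1.0307
D_4 = 1.1698
D_5 = 1.3277
D_6 = 1.5070
D_7 = 1.7104
TV_7 = 1.7645/(0.102−0.0316) = 25.0636
P₀ = Σ Dₜ/(1+r)ᵗ + TV_7/(1+r)^7 = 18.0438

$18.04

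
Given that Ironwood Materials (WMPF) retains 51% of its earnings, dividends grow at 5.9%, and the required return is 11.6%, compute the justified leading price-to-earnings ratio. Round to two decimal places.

Payout ratio b = 1 − 0.51 = 0.49.
Justified leading P/E = b/(r−g) = 0.49/(0.116−0.059) = 8.5965

8.60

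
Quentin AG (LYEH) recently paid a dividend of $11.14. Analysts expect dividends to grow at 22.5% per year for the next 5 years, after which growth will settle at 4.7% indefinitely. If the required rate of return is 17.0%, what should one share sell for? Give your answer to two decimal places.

$183.38

Two-stage DDM. Project D₁…D_5 at 0.225, terminal growth 0.047, discount at r = 0.17.
D_1 = 13.6465
D_2 = 16.7170
D_3 = 20.4783
D_4 = 25.0859
D_5 = 30.7302
Terminal value at t=5: TV = D_6/(r−g) = 32.1745/(0.17−0.047) = 261.5816
P₀ = 13.6465/(1+0.17)^1 + 16.7170/(1+0.17)^2 + 20.4783/(1+0.17)^3 + 25.0859/(1+0.17)^4 + 30.7302/(1+0.17)^5 + 261.5816/(1+0.17)^5 = 183.3754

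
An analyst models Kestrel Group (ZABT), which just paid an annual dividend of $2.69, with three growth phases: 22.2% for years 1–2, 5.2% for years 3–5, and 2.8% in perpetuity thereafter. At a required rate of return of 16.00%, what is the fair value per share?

$30.55

Three-stage DDM. Project D₁…D_5; terminal Gordon value at t=5 with g = 0.028; discount at r = 0.16.
D_1 = 3.2872
D_2 = 4.0169
D_3 = 4.2258
D_4 = 4.4456
D_5 = 4.6767
TV_5 = 4.8077/(0.16−0.028) = 36.4218
P₀ = Σ Dₜ/(1+r)ᵗ + TV_5/(1+r)^5 = 30.5491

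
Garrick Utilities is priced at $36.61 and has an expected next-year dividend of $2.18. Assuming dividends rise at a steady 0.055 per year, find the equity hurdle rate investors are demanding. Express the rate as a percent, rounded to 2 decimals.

Rearranging the constant-growth DDM: r = D₁/P₀ + g.
r = 2.1800 / 36.61 + 0.055 = 0.05955 + 0.055 = 0.11455

11.45%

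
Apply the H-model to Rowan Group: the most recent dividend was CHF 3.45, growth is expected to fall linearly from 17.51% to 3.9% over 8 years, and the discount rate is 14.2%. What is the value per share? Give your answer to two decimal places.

CHF 53.04

H-model: P₀ = D₀[(1+g_L) + H(g_S−g_L)]/(r−g_L), with H = 8/2 = 4.
P₀ = 3.45 × [(1+0.039) + 4×(0.1751−0.039)] / (0.142−0.039)
   = 3.45 × 1.5834 / 0.103 = 53.0362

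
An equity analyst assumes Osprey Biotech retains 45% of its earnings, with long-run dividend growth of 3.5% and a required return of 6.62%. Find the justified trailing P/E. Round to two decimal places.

18.25

Payout ratio b = 1 − 0.45 = 0.55.
Justified trailing P/E = b(1+g)/(r−g) = 0.55×(1+0.035)/(0.0662−0.035) = 18.2452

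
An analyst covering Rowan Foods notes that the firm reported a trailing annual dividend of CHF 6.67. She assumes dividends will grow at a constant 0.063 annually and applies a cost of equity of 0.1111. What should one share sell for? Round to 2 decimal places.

Gordon growth model: P₀ = D₁/(r − g). D₁ = 6.67 × (1 + 0.063) = 7.0902.
P₀ = 7.0902 / (0.1111 − 0.063) = 7.0902 / 0.0481 = 147.4056

CHF 147.41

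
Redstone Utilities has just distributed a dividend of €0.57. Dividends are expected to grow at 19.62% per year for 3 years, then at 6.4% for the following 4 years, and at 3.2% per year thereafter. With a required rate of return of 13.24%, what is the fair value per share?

Three-stage DDM. Project D₁…D_7; terminal Gordon value at t=7 with g = 0.032; discount at r = 0.1324.
D_1 = 0.6818
D_2 = 0.8156
D_3 = 0.9756
D_4 = 1.0381
D_5 = 1.1045
D_6 = 1.1752
D_7 = 1.2504
TV_7 = 1.2904/(0.1324−0.032) = 12.8528
P₀ = Σ Dₜ/(1+r)ᵗ + TV_7/(1+r)^7 = 9.5982

€9.60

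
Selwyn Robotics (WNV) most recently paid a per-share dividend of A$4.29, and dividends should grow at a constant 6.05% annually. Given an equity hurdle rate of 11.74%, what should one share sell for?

A$79.96

Gordon growth model: P₀ = D₁/(r − g). D₁ = 4.29 × (1 + 0.0605) = 4.5495.
P₀ = 4.5495 / (0.1174 − 0.0605) = 4.5495 / 0.0569 = 79.9569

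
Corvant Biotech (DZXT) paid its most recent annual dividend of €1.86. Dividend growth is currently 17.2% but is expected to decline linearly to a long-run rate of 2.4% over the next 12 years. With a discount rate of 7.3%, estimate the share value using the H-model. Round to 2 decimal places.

H-model: P₀ = D₀[(1+g_L) + H(g_S−g_L)]/(r−g_L), with H = 12/2 = 6.
P₀ = 1.86 × [(1+0.024) + 6×(0.172−0.024)] / (0.073−0.024)
   = 1.86 × 1.9120 / 0.049 = 72.5780

€72.58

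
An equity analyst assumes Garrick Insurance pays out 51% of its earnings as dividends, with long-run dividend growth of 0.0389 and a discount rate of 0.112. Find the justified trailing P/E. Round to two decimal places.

7.25

Justified trailing P/E = b(1+g)/(r−g) = 0.51×(1+0.0389)/(0.112−0.0389) = 7.2481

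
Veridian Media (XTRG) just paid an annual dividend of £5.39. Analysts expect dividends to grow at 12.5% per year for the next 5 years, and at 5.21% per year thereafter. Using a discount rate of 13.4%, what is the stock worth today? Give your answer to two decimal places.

£92.85

Two-stage DDM. Project D₁…D_5 at 0.125, terminal growth 0.0521, discount at r = 0.134.
D_1 = 6.0637
D_2 = 6.8217
D_3 = 7.6744
D_4 = 8.6337
D_5 = 9.7130
Terminal value at t=5: TV = D_6/(r−g) = 10.2190/(0.134−0.0521) = 124.7741
P₀ = 6.0637/(1+0.134)^1 + 6.8217/(1+0.134)^2 + 7.6744/(1+0.134)^3 + 8.6337/(1+0.134)^4 + 9.7130/(1+0.134)^5 + 124.7741/(1+0.134)^5 = 92.8515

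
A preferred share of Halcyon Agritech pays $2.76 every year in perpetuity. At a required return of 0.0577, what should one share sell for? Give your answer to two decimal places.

$47.83

Zero-growth DDM (perpetuity): P₀ = D/r = 2.76 / 0.0577 = 47.8336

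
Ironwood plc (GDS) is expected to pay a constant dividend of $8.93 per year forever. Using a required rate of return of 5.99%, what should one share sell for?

$149.08

Zero-growth DDM (perpetuity): P₀ = D/r = 8.93 / 0.0599 = 149.0818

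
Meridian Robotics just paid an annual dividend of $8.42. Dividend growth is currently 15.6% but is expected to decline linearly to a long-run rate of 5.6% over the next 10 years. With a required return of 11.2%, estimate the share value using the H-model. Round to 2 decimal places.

H-model: P₀ = D₀[(1+g_L) + H(g_S−g_L)]/(r−g_L), with H = 10/2 = 5.
P₀ = 8.42 × [(1+0.056) + 5×(0.156−0.056)] / (0.112−0.056)
   = 8.42 × 1.5560 / 0.056 = 233.9557

$233.96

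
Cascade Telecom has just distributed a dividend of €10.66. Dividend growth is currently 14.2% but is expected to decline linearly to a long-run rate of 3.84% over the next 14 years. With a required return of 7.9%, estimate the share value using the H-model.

€463.05

H-model: P₀ = D₀[(1+g_L) + H(g_S−g_L)]/(r−g_L), with H = 14/2 = 7.
P₀ = 10.66 × [(1+0.0384) + 7×(0.142−0.0384)] / (0.079−0.0384)
   = 10.66 × 1.7636 / 0.0406 = 463.0536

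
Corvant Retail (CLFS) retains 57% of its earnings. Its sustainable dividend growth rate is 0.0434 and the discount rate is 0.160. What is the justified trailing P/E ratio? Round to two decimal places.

3.85

Payout ratio b = 1 − 0.57 = 0.43.
Justified trailing P/E = b(1+g)/(r−g) = 0.43×(1+0.0434)/(0.16−0.0434) = 3.8479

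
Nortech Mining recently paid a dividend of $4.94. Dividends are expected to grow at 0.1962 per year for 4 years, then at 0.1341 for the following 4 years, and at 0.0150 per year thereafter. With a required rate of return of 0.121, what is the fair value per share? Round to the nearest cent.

$113.93

Three-stage DDM. Project D₁…D_8; terminal Gordon value at t=8 with g = 0.015; discount at r = 0.121.
D_1 = 5.9092
D_2 = 7.0686
D_3 = 8.4555
D_4 = 10.1144
D_5 = 11.4708
D_6 = 13.0090
D_7 = 14.7535
D_8 = 16.7320
TV_8 = 16.9830/(0.121−0.015) = 160.2167
P₀ = Σ Dₜ/(1+r)ᵗ + TV_8/(1+r)^8 = 113.9296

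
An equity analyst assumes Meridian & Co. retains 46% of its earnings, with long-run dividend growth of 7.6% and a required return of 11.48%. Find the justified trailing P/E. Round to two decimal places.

14.98

Payout ratio b = 1 − 0.46 = 0.54.
Justified trailing P/E = b(1+g)/(r−g) = 0.54×(1+0.076)/(0.1148−0.076) = 14.9753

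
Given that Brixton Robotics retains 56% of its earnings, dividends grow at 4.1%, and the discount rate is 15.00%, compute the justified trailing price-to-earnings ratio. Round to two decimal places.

Payout ratio b = 1 − 0.56 = 0.44.
Justified trailing P/E = b(1+g)/(r−g) = 0.44×(1+0.041)/(0.15−0.041) = 4.2022

4.20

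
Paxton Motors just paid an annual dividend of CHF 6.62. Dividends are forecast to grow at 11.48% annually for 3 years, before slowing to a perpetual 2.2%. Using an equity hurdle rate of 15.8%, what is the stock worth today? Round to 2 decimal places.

Two-stage DDM. Project D₁…D_3 at 0.1148, terminal growth 0.022, discount at r = 0.158.
D_1 = 7.3800
D_2 = 8.2272
D_3 = 9.1717
Terminal value at t=3: TV = D_4/(r−g) = 9.3735/(0.158−0.022) = 68.9225
P₀ = 7.3800/(1+0.158)^1 + 8.2272/(1+0.158)^2 + 9.1717/(1+0.158)^3 + 68.9225/(1+0.158)^3 = 62.7996

CHF 62.80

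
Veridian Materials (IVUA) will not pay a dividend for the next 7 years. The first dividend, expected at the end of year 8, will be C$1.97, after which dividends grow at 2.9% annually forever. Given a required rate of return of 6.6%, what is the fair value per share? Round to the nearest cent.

C$34.04

Deferred-dividend DDM. At t=7 the remaining stream is a growing perpetuity with first payment D_8 = 1.97.
V_7 = D_8/(r−g) = 1.97/(0.066−0.029) = 53.2432
P₀ = V_7/(1+r)^7 = 53.2432/(1+0.066)^7 = 34.0380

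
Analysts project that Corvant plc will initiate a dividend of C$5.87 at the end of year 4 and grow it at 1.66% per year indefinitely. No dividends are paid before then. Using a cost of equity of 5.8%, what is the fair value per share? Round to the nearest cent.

C$119.72

Deferred-dividend DDM. At t=3 the remaining stream is a growing perpetuity with first payment D_4 = 5.87.
V_3 = D_4/(r−g) = 5.87/(0.058−0.0166) = 141.7874
P₀ = V_3/(1+r)^3 = 141.7874/(1+0.058)^3 = 119.7239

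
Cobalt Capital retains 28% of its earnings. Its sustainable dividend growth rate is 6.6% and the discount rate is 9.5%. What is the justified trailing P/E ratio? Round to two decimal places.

26.47

Payout ratio b = 1 − 0.28 = 0.72.
Justified trailing P/E = b(1+g)/(r−g) = 0.72×(1+0.066)/(0.095−0.066) = 26.4662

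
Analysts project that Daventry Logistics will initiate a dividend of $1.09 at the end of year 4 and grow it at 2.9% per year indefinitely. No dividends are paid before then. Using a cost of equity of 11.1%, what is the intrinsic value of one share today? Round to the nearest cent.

$9.69

Deferred-dividend DDM. At t=3 the remaining stream is a growing perpetuity with first payment D_4 = 1.09.
V_3 = D_4/(r−g) = 1.09/(0.111−0.029) = 13.2927
P₀ = V_3/(1+r)^3 = 13.2927/(1+0.111)^3 = 9.6933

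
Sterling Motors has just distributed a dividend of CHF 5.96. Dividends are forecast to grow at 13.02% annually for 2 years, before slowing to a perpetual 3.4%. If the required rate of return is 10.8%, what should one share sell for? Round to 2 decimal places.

CHF 98.93

Two-stage DDM. Project D₁…D_2 at 0.1302, terminal growth 0.034, discount at r = 0.108.
D_1 = 6.7360
D_2 = 7.6130
Terminal value at t=2: TV = D_3/(r−g) = 7.8719/(0.108−0.034) = 106.3765
P₀ = 6.7360/(1+0.108)^1 + 7.6130/(1+0.108)^2 + 106.3765/(1+0.108)^2 = 98.9302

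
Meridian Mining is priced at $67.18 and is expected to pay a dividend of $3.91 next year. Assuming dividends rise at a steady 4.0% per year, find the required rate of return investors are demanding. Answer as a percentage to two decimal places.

Rearranging the constant-growth DDM: r = D₁/P₀ + g.
r = 3.9100 / 67.18 + 0.04 = 0.05820 + 0.04 = 0.09820

9.82%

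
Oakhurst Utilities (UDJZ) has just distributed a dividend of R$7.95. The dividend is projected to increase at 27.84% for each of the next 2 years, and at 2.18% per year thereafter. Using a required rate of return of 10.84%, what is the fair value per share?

R$144.53

Two-stage DDM. Project D₁…D_2 at 0.2784, terminal growth 0.0218, discount at r = 0.1084.
D_1 = 10.1633
D_2 = 12.9927
Terminal value at t=2: TV = D_3/(r−g) = 13.2760/(0.1084−0.0218) = 153.3023
P₀ = 10.1633/(1+0.1084)^1 + 12.9927/(1+0.1084)^2 + 153.3023/(1+0.1084)^2 = 144.5280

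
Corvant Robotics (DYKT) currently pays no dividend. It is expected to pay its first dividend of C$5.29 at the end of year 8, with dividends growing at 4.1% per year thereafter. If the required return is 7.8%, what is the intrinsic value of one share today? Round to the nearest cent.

C$84.51

Deferred-dividend DDM. At t=7 the remaining stream is a growing perpetuity with first payment D_8 = 5.29.
V_7 = D_8/(r−g) = 5.29/(0.078−0.041) = 142.9730
P₀ = V_7/(1+r)^7 = 142.9730/(1+0.078)^7 = 84.5128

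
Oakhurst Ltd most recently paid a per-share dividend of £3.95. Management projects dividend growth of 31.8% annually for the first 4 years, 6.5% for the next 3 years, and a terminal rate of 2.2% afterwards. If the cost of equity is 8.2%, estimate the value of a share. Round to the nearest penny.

Three-stage DDM. Project D₁…D_7; terminal Gordon value at t=7 with g = 0.022; discount at r = 0.082.
D_1 = 5.2061
D_2 = 6.8616
D_3 = 9.0436
D_4 = 11.9195
D_5 = 12.6943
D_6 = 13.5194
D_7 = 14.3982
TV_7 = 14.7149/(0.082−0.022) = 245.2490
P₀ = Σ Dₜ/(1+r)ᵗ + TV_7/(1+r)^7 = 193.0462

£193.05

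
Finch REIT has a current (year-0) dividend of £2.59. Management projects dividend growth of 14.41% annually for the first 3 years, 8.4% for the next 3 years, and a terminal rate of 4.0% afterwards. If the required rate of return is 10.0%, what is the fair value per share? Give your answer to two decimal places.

£65.24

Three-stage DDM. Project D₁…D_6; terminal Gordon value at t=6 with g = 0.04; discount at r = 0.1.
D_1 = 2.9632
D_2 = 3.3902
D_3 = 3.8787
D_4 = 4.2046
D_5 = 4.5577
D_6 = 4.9406
TV_6 = 5.1382/(0.1−0.04) = 85.6370
P₀ = Σ Dₜ/(1+r)ᵗ + TV_6/(1+r)^6 = 65.2403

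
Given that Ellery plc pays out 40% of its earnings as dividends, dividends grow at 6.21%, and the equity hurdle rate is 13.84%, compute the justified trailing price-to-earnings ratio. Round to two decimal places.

5.57

Justified trailing P/E = b(1+g)/(r−g) = 0.40×(1+0.0621)/(0.1384−0.0621) = 5.5680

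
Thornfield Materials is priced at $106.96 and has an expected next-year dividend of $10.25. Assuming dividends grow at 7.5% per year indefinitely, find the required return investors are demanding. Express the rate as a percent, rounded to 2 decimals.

17.08%

Rearranging the constant-growth DDM: r = D₁/P₀ + g.
r = 10.2500 / 106.96 + 0.075 = 0.09583 + 0.075 = 0.17083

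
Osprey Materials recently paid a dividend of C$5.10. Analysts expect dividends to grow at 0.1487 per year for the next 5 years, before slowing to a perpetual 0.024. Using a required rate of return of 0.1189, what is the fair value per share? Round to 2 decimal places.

C$90.37

Two-stage DDM. Project D₁…D_5 at 0.1487, terminal growth 0.024, discount at r = 0.1189.
D_1 = 5.8584
D_2 = 6.7295
D_3 = 7.7302
D_4 = 8.8797
D_5 = 10.2001
Terminal value at t=5: TV = D_6/(r−g) = 10.4449/(0.1189−0.024) = 110.0619
P₀ = 5.8584/(1+0.1189)^1 + 6.7295/(1+0.1189)^2 + 7.7302/(1+0.1189)^3 + 8.8797/(1+0.1189)^4 + 10.2001/(1+0.1189)^5 + 110.0619/(1+0.1189)^5 = 90.3709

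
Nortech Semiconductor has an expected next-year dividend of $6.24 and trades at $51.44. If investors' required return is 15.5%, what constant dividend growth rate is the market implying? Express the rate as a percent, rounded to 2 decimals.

From P₀ = D₁/(r − g), the implied growth is g = r − D₁/P₀.
g = 0.155 − 6.24/51.44 = 0.155 − 0.12131 = 0.03369

3.37%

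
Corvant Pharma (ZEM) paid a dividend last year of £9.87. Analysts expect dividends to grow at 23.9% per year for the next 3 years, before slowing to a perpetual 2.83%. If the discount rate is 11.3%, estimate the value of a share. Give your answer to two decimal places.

Two-stage DDM. Project D₁…D_3 at 0.239, terminal growth 0.0283, discount at r = 0.113.
D_1 = 12.2289
D_2 = 15.1516
D_3 = 18.7729
Terminal value at t=3: TV = D_4/(r−g) = 19.3042/(0.113−0.0283) = 227.9122
P₀ = 12.2289/(1+0.113)^1 + 15.1516/(1+0.113)^2 + 18.7729/(1+0.113)^3 + 227.9122/(1+0.113)^3 = 202.1379

£202.14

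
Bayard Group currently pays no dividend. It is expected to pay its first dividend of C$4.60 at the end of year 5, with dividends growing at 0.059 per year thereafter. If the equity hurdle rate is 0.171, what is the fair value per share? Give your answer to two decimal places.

C$21.84

Deferred-dividend DDM. At t=4 the remaining stream is a growing perpetuity with first payment D_5 = 4.60.
V_4 = D_5/(r−g) = 4.60/(0.171−0.059) = 41.0714
P₀ = V_4/(1+r)^4 = 41.0714/(1+0.171)^4 = 21.8430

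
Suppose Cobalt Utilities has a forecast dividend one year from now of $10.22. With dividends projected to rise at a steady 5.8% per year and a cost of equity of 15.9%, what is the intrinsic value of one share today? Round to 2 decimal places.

Gordon growth model: P₀ = D₁/(r − g), with D₁ = 10.22 given directly.
P₀ = 10.2200 / (0.159 − 0.058) = 10.2200 / 0.101 = 101.1881

$101.19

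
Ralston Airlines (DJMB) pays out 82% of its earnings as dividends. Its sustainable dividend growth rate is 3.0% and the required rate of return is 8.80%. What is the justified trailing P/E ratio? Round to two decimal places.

14.56

Justified trailing P/E = b(1+g)/(r−g) = 0.82×(1+0.03)/(0.088−0.03) = 14.5621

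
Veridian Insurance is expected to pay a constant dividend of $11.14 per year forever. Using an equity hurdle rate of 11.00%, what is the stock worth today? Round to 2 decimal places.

$101.27

Zero-growth DDM (perpetuity): P₀ = D/r = 11.14 / 0.11 = 101.2727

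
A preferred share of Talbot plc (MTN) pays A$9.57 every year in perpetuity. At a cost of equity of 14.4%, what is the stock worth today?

A$66.46

Zero-growth DDM (perpetuity): P₀ = D/r = 9.57 / 0.144 = 66.4583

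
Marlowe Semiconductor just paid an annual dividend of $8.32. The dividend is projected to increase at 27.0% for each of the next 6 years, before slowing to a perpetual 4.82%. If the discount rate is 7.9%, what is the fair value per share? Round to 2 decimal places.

Two-stage DDM. Project D₁…D_6 at 0.27, terminal growth 0.0482, discount at r = 0.079.
D_1 = 10.5664
D_2 = 13.4193
D_3 = 17.0425
D_4 = 21.6440
D_5 = 27.4879
D_6 = 34.9097
Terminal value at t=6: TV = D_7/(r−g) = 36.5923/(0.079−0.0482) = 1188.0620
P₀ = 10.5664/(1+0.079)^1 + 13.4193/(1+0.079)^2 + 17.0425/(1+0.079)^3 + 21.6440/(1+0.079)^4 + 27.4879/(1+0.079)^5 + 34.9097/(1+0.079)^6 + 1188.0620/(1+0.079)^6 = 844.6234

$844.62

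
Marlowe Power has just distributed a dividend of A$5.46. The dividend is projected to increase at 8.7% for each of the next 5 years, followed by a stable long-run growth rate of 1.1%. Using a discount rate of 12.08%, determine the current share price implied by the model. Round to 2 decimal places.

Two-stage DDM. Project D₁…D_5 at 0.087, terminal growth 0.011, discount at r = 0.1208.
D_1 = 5.9350
D_2 = 6.4514
D_3 = 7.0126
D_4 = 7.6227
D_5 = 8.2859
Terminal value at t=5: TV = D_6/(r−g) = 8.3771/(0.1208−0.011) = 76.2938
P₀ = 5.9350/(1+0.1208)^1 + 6.4514/(1+0.1208)^2 + 7.0126/(1+0.1208)^3 + 7.6227/(1+0.1208)^4 + 8.2859/(1+0.1208)^5 + 76.2938/(1+0.1208)^5 = 68.0641

A$68.06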